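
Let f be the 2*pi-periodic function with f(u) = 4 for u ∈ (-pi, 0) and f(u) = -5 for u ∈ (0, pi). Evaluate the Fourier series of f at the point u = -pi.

-1/2

At u = -pi the one-sided limits are f(-pi^-) = -5 and f(-pi^+) = 4.
By Dirichlet's theorem the series converges to their average, [(-5) + (4)]/2 = -1/2.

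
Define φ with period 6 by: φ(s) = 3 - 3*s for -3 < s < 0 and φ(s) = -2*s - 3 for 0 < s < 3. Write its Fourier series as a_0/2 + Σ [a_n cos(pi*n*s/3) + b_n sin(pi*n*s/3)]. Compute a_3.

a_3 = 1/3 ∫_{-3}^{3} φ(s) cos(pi*s) ds.
Split the integral at the breakpoints.
Integrating by parts (boundary term plus one more integral), an antiderivative of (3 - 3*s) cos(pi*s) is -3*s*sin(pi*s)/pi + 3*sin(pi*s)/pi - 3*cos(pi*s)/pi**2; evaluating from -3 to 0: ∫_{-3}^{0} (3 - 3*s) cos(pi*s) ds = (-3/pi**2) - (3/pi**2) = -6/pi**2.
Integrating by parts (boundary term plus one more integral), an antiderivative of (-2*s - 3) cos(pi*s) is -2*s*sin(pi*s)/pi - 3*sin(pi*s)/pi - 2*cos(pi*s)/pi**2; evaluating from 0 to 3: ∫_{0}^{3} (-2*s - 3) cos(pi*s) ds = (2/pi**2) - (-2/pi**2) = 4/pi**2.
Summing the pieces and multiplying by (1/3) gives a_3 = -2/(3*pi**2).

-2/(3*pi**2)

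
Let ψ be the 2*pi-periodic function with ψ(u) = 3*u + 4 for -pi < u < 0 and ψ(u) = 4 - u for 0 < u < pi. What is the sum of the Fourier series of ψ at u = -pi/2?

ψ is continuous at u = -pi/2 with value 4 - 3*pi/2, so the series converges to 4 - 3*pi/2 there.

4 - 3*pi/2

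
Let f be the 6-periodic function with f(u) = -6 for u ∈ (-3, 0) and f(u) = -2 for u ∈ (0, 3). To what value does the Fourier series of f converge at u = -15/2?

-6

u = -15/2 differs from u = -3/2 by -1 full period(s), and the series is 6-periodic.
f is continuous at u = -3/2 with value -6, so the series converges to -6 there.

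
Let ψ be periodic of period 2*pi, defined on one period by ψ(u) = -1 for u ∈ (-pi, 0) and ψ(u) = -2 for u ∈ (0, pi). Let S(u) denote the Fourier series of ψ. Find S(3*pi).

u = 3*pi differs from u = pi by 1 full period(s), and the series is 2*pi-periodic.
At u = pi the one-sided limits are ψ(pi^-) = -2 and ψ(pi^+) = -1.
By Dirichlet's theorem the series converges to their average, [(-2) + (-1)]/2 = -3/2.

-3/2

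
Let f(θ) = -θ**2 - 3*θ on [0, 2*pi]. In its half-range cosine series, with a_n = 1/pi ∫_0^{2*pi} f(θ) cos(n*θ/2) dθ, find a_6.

a_6 = 1/pi ∫_0^{2*pi} (-θ**2 - 3*θ) cos(3*θ) dθ.
Integrating by parts twice (tabular method), an antiderivative of (-θ**2 - 3*θ) cos(3*θ) is -θ**2*sin(3*θ)/3 - θ*sin(3*θ) - 2*θ*cos(3*θ)/9 + 2*sin(3*θ)/27 - cos(3*θ)/3; evaluating from 0 to 2*pi: ∫_{0}^{2*pi} (-θ**2 - 3*θ) cos(3*θ) dθ = (-4*pi/9 - 1/3) - (-1/3) = -4*pi/9.
Hence a_6 = (1/pi)·(-4*pi/9) = -4/9.

-4/9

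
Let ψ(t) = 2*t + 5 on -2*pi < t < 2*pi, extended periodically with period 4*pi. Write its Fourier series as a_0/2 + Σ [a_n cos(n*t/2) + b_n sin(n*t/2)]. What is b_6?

-4/3

b_6 = (1/(2*pi)) ∫_{-2*pi}^{2*pi} ψ(t) sin(3*t) dt.
Integrating by parts (boundary term plus one more integral), an antiderivative of (2*t + 5) sin(3*t) is -2*t*cos(3*t)/3 + 2*sin(3*t)/9 - 5*cos(3*t)/3; evaluating from -2*pi to 2*pi: ∫_{-2*pi}^{2*pi} (2*t + 5) sin(3*t) dt = (-4*pi/3 - 5/3) - (-5/3 + 4*pi/3) = -8*pi/3.
Hence b_6 = (1/(2*pi))·(-8*pi/3) = -4/3.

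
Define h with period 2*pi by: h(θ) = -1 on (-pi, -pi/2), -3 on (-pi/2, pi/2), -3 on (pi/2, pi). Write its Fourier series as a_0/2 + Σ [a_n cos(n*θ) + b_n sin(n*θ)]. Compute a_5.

-2/(5*pi)

a_5 = 1/pi ∫_{-pi}^{pi} h(θ) cos(5*θ) dθ.
Split the integral at the breakpoints.
Directly, an antiderivative of (-1) cos(5*θ) is -sin(5*θ)/5; evaluating from -pi to -pi/2: ∫_{-pi}^{-pi/2} (-1) cos(5*θ) dθ = (1/5) - (0) = 1/5.
Directly, an antiderivative of (-3) cos(5*θ) is -3*sin(5*θ)/5; evaluating from -pi/2 to pi/2: ∫_{-pi/2}^{pi/2} (-3) cos(5*θ) dθ = (-3/5) - (3/5) = -6/5.
Directly, an antiderivative of (-3) cos(5*θ) is -3*sin(5*θ)/5; evaluating from pi/2 to pi: ∫_{pi/2}^{pi} (-3) cos(5*θ) dθ = (0) - (-3/5) = 3/5.
Summing the pieces and multiplying by (1/pi) gives a_5 = -2/(5*pi).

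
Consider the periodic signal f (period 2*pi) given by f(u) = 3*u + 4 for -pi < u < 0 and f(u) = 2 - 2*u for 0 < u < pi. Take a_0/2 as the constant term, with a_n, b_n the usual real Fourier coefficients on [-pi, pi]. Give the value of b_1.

b_1 = 1/pi ∫_{-pi}^{pi} f(u) sin(u) du.
Split the integral at the breakpoints.
Integrating by parts (boundary term plus one more integral), an antiderivative of (3*u + 4) sin(u) is -3*u*cos(u) + 3*sin(u) - 4*cos(u); evaluating from -pi to 0: ∫_{-pi}^{0} (3*u + 4) sin(u) du = (-4) - (4 - 3*pi) = -8 + 3*pi.
Integrating by parts (boundary term plus one more integral), an antiderivative of (2 - 2*u) sin(u) is 2*u*cos(u) - 2*sin(u) - 2*cos(u); evaluating from 0 to pi: ∫_{0}^{pi} (2 - 2*u) sin(u) du = (2 - 2*pi) - (-2) = 4 - 2*pi.
Summing the pieces and multiplying by (1/pi) gives b_1 = (-4 + pi)/pi.

(-4 + pi)/pi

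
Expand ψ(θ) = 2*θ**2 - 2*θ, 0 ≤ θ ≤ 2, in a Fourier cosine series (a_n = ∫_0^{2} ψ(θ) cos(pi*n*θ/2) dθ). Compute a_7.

-16/(49*pi**2)

a_7 = ∫_0^{2} (2*θ**2 - 2*θ) cos(7*pi*θ/2) dθ.
Integrating by parts twice (tabular method), an antiderivative of (2*θ**2 - 2*θ) cos(7*pi*θ/2) is 4*θ**2*sin(7*pi*θ/2)/(7*pi) - 4*θ*sin(7*pi*θ/2)/(7*pi) + 16*θ*cos(7*pi*θ/2)/(49*pi**2) - 32*sin(7*pi*θ/2)/(343*pi**3) - 8*cos(7*pi*θ/2)/(49*pi**2); evaluating from 0 to 2: ∫_{0}^{2} (2*θ**2 - 2*θ) cos(7*pi*θ/2) dθ = (-24/(49*pi**2)) - (-8/(49*pi**2)) = -16/(49*pi**2).
Hence a_7 = -16/(49*pi**2).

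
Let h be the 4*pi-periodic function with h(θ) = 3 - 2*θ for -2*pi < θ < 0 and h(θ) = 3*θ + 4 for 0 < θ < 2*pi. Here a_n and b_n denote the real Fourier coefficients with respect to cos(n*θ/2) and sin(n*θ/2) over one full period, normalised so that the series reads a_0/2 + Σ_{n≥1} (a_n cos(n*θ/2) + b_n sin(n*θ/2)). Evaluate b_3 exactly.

2*(1 + pi)/(3*pi)

b_3 = (1/(2*pi)) ∫_{-2*pi}^{2*pi} h(θ) sin(3*θ/2) dθ.
Split the integral at the breakpoints.
Integrating by parts (boundary term plus one more integral), an antiderivative of (3 - 2*θ) sin(3*θ/2) is 4*θ*cos(3*θ/2)/3 - 8*sin(3*θ/2)/9 - 2*cos(3*θ/2); evaluating from -2*pi to 0: ∫_{-2*pi}^{0} (3 - 2*θ) sin(3*θ/2) dθ = (-2) - (2 + 8*pi/3) = -8*pi/3 - 4.
Integrating by parts (boundary term plus one more integral), an antiderivative of (3*θ + 4) sin(3*θ/2) is -2*θ*cos(3*θ/2) + 4*sin(3*θ/2)/3 - 8*cos(3*θ/2)/3; evaluating from 0 to 2*pi: ∫_{0}^{2*pi} (3*θ + 4) sin(3*θ/2) dθ = (8/3 + 4*pi) - (-8/3) = 16/3 + 4*pi.
Summing the pieces and multiplying by (1/(2*pi)) gives b_3 = 2*(1 + pi)/(3*pi).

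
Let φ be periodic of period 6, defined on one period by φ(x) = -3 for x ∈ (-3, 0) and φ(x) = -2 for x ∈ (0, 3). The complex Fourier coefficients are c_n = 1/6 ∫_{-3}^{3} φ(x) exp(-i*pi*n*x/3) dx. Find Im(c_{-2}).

Since φ is real-valued, Im(c_{-2}) = -1/6 ∫_{-3}^{3} φ(x) sin(-2*pi*x/3) dx = b_{2}/2.
Split the integral at the breakpoints.
Directly, an antiderivative of (-3) sin(-2*pi*x/3) is -9*cos(2*pi*x/3)/(2*pi); evaluating from -3 to 0: ∫_{-3}^{0} (-3) sin(-2*pi*x/3) dx = (-9/(2*pi)) - (-9/(2*pi)) = 0.
Directly, an antiderivative of (-2) sin(-2*pi*x/3) is -3*cos(2*pi*x/3)/pi; evaluating from 0 to 3: ∫_{0}^{3} (-2) sin(-2*pi*x/3) dx = (-3/pi) - (-3/pi) = 0.
So ∫_{-3}^{3} φ(x) sin(-2*pi*x/3) dx = 0.
Hence Im(c_{-2}) = (-1/6)·(0) = 0.

0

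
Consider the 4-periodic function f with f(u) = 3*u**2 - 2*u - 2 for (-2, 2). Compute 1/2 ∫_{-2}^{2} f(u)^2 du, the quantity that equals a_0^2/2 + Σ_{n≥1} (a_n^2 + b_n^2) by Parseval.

1/2 ∫_{-2}^{2} f(u)^2 du = 1/2 · (1328/15) = 664/15.

664/15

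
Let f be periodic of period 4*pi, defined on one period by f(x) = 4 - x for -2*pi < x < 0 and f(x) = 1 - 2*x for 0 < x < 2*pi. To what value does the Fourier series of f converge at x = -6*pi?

5/2 - pi

x = -6*pi differs from x = -2*pi by -1 full period(s), and the series is 4*pi-periodic.
At x = -2*pi the one-sided limits are f(-2*pi^-) = 1 - 4*pi and f(-2*pi^+) = 4 + 2*pi.
By Dirichlet's theorem the series converges to their average, [(1 - 4*pi) + (4 + 2*pi)]/2 = 5/2 - pi.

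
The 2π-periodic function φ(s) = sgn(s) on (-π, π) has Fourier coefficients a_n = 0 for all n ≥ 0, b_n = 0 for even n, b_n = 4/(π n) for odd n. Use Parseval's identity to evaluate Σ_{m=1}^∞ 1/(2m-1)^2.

Parseval: Σ b_n^2 = (1/π) ∫_{-π}^{π} φ(s)^2 ds = 2.
Only odd n contribute, with b_n^2 = 16/(π^2 n^2), so Σ_{m≥1} 1/(2m-1)^2 = π^2·(2)/16 = pi**2/8.

pi**2/8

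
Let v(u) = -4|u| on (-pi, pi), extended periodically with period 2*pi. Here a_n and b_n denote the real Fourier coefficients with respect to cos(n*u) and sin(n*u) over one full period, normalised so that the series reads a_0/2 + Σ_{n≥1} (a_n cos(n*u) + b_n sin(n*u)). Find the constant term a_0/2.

a_0 = 1/pi ∫_{-pi}^{pi} v(u) du = 1/pi · (-4*pi**2) = -4*pi.
So the constant term a_0/2 = -2*pi.

-2*pi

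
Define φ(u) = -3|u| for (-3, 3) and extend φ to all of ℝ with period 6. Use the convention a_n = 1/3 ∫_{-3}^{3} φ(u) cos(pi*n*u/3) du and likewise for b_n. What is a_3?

4/pi**2

a_3 = 1/3 ∫_{-3}^{3} φ(u) cos(pi*u) du.
φ is even and cos(pi*u) is even, so the integrand is even and a_3 = 2/3 ∫_0^{3} φ(u) cos(pi*u) du.
Integrating by parts (boundary term plus one more integral), an antiderivative of (-3*u) cos(pi*u) is -3*u*sin(pi*u)/pi - 3*cos(pi*u)/pi**2; evaluating from 0 to 3: ∫_{0}^{3} (-3*u) cos(pi*u) du = (3/pi**2) - (-3/pi**2) = 6/pi**2.
Hence a_3 = (2/3)·(6/pi**2) = 4/pi**2.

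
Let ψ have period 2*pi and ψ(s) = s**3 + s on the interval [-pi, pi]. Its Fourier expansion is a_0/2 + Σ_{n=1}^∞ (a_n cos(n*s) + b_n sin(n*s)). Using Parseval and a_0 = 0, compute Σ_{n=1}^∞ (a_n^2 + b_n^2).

2*pi**2*(35 + 42*pi**2 + 15*pi**4)/105

Parseval: a_0^2/2 + Σ_{n≥1} (a_n^2+b_n^2) = 1/pi ∫_{-pi}^{pi} ψ(s)^2 ds = 2*pi**2*(35 + 42*pi**2 + 15*pi**4)/105.
Subtract a_0^2/2 = 0: Σ (a_n^2+b_n^2) = 2*pi**2*(35 + 42*pi**2 + 15*pi**4)/105.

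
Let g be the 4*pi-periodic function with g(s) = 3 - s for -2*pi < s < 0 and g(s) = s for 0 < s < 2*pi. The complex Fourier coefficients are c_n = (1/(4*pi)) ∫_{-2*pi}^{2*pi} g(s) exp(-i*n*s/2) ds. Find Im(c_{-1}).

-3/pi

Since g is real-valued, Im(c_{-1}) = -(1/(4*pi)) ∫_{-2*pi}^{2*pi} g(s) sin(-s/2) ds = b_{1}/2.
Split the integral at the breakpoints.
Integrating by parts (boundary term plus one more integral), an antiderivative of (3 - s) sin(-s/2) is -2*s*cos(s/2) + 4*sin(s/2) + 6*cos(s/2); evaluating from -2*pi to 0: ∫_{-2*pi}^{0} (3 - s) sin(-s/2) ds = (6) - (-4*pi - 6) = 12 + 4*pi.
Integrating by parts (boundary term plus one more integral), an antiderivative of (s) sin(-s/2) is 2*s*cos(s/2) - 4*sin(s/2); evaluating from 0 to 2*pi: ∫_{0}^{2*pi} (s) sin(-s/2) ds = (-4*pi) - (0) = -4*pi.
So ∫_{-2*pi}^{2*pi} g(s) sin(-s/2) ds = 12.
Hence Im(c_{-1}) = (-1/(4*pi))·(12) = -3/pi.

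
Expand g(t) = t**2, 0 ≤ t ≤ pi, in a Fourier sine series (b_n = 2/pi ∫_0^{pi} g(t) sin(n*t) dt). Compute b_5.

b_5 = 2/pi ∫_0^{pi} (t**2) sin(5*t) dt.
Integrating by parts twice (tabular method), an antiderivative of (t**2) sin(5*t) is -t**2*cos(5*t)/5 + 2*t*sin(5*t)/25 + 2*cos(5*t)/125; evaluating from 0 to pi: ∫_{0}^{pi} (t**2) sin(5*t) dt = (-2/125 + pi**2/5) - (2/125) = -4/125 + pi**2/5.
Hence b_5 = (2/pi)·(-4/125 + pi**2/5) = 2*(-4 + 25*pi**2)/(125*pi).

2*(-4 + 25*pi**2)/(125*pi)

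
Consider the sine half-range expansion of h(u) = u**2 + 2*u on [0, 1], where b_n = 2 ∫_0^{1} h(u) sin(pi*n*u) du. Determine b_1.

-8/pi**3 + 6/pi

b_1 = 2 ∫_0^{1} (u**2 + 2*u) sin(pi*u) du.
Integrating by parts twice (tabular method), an antiderivative of (u**2 + 2*u) sin(pi*u) is -u**2*cos(pi*u)/pi + 2*u*sin(pi*u)/pi**2 - 2*u*cos(pi*u)/pi + 2*sin(pi*u)/pi**2 + 2*cos(pi*u)/pi**3; evaluating from 0 to 1: ∫_{0}^{1} (u**2 + 2*u) sin(pi*u) du = (-2/pi**3 + 3/pi) - (2/pi**3) = -4/pi**3 + 3/pi.
Hence b_1 = 2·(-4/pi**3 + 3/pi) = -8/pi**3 + 6/pi.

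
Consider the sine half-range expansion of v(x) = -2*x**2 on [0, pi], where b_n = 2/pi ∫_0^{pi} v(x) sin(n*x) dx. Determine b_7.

b_7 = 2/pi ∫_0^{pi} (-2*x**2) sin(7*x) dx.
Integrating by parts twice (tabular method), an antiderivative of (-2*x**2) sin(7*x) is 2*x**2*cos(7*x)/7 - 4*x*sin(7*x)/49 - 4*cos(7*x)/343; evaluating from 0 to pi: ∫_{0}^{pi} (-2*x**2) sin(7*x) dx = (4/343 - 2*pi**2/7) - (-4/343) = 8/343 - 2*pi**2/7.
Hence b_7 = (2/pi)·(8/343 - 2*pi**2/7) = 4*(4 - 49*pi**2)/(343*pi).

4*(4 - 49*pi**2)/(343*pi)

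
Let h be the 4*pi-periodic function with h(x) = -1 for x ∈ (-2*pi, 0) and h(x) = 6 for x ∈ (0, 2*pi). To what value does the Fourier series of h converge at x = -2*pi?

5/2

x = -2*pi differs from x = 2*pi by -1 full period(s), and the series is 4*pi-periodic.
At x = 2*pi the one-sided limits are h(2*pi^-) = 6 and h(2*pi^+) = -1.
By Dirichlet's theorem the series converges to their average, [(6) + (-1)]/2 = 5/2.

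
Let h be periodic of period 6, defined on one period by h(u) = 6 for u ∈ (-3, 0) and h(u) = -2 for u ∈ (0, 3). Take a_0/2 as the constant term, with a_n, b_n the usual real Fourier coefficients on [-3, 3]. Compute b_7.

-16/(7*pi)

b_7 = 1/3 ∫_{-3}^{3} h(u) sin(7*pi*u/3) du.
Split the integral at the breakpoints.
Directly, an antiderivative of (6) sin(7*pi*u/3) is -18*cos(7*pi*u/3)/(7*pi); evaluating from -3 to 0: ∫_{-3}^{0} (6) sin(7*pi*u/3) du = (-18/(7*pi)) - (18/(7*pi)) = -36/(7*pi).
Directly, an antiderivative of (-2) sin(7*pi*u/3) is 6*cos(7*pi*u/3)/(7*pi); evaluating from 0 to 3: ∫_{0}^{3} (-2) sin(7*pi*u/3) du = (-6/(7*pi)) - (6/(7*pi)) = -12/(7*pi).
Summing the pieces and multiplying by (1/3) gives b_7 = -16/(7*pi).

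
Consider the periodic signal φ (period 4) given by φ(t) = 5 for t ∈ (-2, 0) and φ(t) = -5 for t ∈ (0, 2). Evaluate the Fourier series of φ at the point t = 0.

0

At t = 0 the one-sided limits are φ(0^-) = 5 and φ(0^+) = -5.
By Dirichlet's theorem the series converges to their average, [(5) + (-5)]/2 = 0.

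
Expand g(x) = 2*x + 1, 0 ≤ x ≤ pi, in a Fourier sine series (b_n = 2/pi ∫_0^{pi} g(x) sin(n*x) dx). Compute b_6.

-2/3

b_6 = 2/pi ∫_0^{pi} (2*x + 1) sin(6*x) dx.
Integrating by parts (boundary term plus one more integral), an antiderivative of (2*x + 1) sin(6*x) is -x*cos(6*x)/3 + sin(6*x)/18 - cos(6*x)/6; evaluating from 0 to pi: ∫_{0}^{pi} (2*x + 1) sin(6*x) dx = (-pi/3 - 1/6) - (-1/6) = -pi/3.
Hence b_6 = (2/pi)·(-pi/3) = -2/3.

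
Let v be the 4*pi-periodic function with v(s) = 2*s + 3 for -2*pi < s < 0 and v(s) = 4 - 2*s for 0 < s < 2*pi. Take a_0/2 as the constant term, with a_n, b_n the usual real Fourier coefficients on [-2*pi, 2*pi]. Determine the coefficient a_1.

16/pi

a_1 = (1/(2*pi)) ∫_{-2*pi}^{2*pi} v(s) cos(s/2) ds.
Split the integral at the breakpoints.
Integrating by parts (boundary term plus one more integral), an antiderivative of (2*s + 3) cos(s/2) is 4*s*sin(s/2) + 6*sin(s/2) + 8*cos(s/2); evaluating from -2*pi to 0: ∫_{-2*pi}^{0} (2*s + 3) cos(s/2) ds = (8) - (-8) = 16.
Integrating by parts (boundary term plus one more integral), an antiderivative of (4 - 2*s) cos(s/2) is -4*s*sin(s/2) + 8*sin(s/2) - 8*cos(s/2); evaluating from 0 to 2*pi: ∫_{0}^{2*pi} (4 - 2*s) cos(s/2) ds = (8) - (-8) = 16.
Summing the pieces and multiplying by (1/(2*pi)) gives a_1 = 16/pi.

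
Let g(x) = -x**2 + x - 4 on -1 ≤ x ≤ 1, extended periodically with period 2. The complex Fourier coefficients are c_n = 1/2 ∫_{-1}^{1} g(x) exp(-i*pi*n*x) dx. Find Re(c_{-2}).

Since g is real-valued, Re(c_{-2}) = 1/2 ∫_{-1}^{1} g(x) cos(-2*pi*x) dx = a_{2}/2.
Integrating by parts twice (tabular method), an antiderivative of (-x**2 + x - 4) cos(-2*pi*x) is -x**2*sin(2*pi*x)/(2*pi) + x*sin(2*pi*x)/(2*pi) - x*cos(2*pi*x)/(2*pi**2) - 2*sin(2*pi*x)/pi + sin(2*pi*x)/(4*pi**3) + cos(2*pi*x)/(4*pi**2); evaluating from -1 to 1: ∫_{-1}^{1} (-x**2 + x - 4) cos(-2*pi*x) dx = (-1/(4*pi**2)) - (3/(4*pi**2)) = -1/pi**2.
Hence Re(c_{-2}) = (1/2)·(-1/pi**2) = -1/(2*pi**2).

-1/(2*pi**2)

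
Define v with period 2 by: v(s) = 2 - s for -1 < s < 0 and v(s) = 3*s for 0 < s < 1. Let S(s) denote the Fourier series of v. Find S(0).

1

At s = 0 the one-sided limits are v(0^-) = 2 and v(0^+) = 0.
By Dirichlet's theorem the series converges to their average, [(2) + (0)]/2 = 1.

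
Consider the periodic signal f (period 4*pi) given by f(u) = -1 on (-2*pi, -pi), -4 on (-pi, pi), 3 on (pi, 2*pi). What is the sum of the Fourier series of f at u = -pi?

At u = -pi the one-sided limits are f(-pi^-) = -1 and f(-pi^+) = -4.
By Dirichlet's theorem the series converges to their average, [(-1) + (-4)]/2 = -5/2.

-5/2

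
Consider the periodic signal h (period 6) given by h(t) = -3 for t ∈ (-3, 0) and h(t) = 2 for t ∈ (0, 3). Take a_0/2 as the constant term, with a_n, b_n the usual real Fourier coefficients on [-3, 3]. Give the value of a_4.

a_4 = 1/3 ∫_{-3}^{3} h(t) cos(4*pi*t/3) dt.
Split the integral at the breakpoints.
Directly, an antiderivative of (-3) cos(4*pi*t/3) is -9*sin(4*pi*t/3)/(4*pi); evaluating from -3 to 0: ∫_{-3}^{0} (-3) cos(4*pi*t/3) dt = (0) - (0) = 0.
Directly, an antiderivative of (2) cos(4*pi*t/3) is 3*sin(4*pi*t/3)/(2*pi); evaluating from 0 to 3: ∫_{0}^{3} (2) cos(4*pi*t/3) dt = (0) - (0) = 0.
Summing the pieces and multiplying by (1/3) gives a_4 = 0.

0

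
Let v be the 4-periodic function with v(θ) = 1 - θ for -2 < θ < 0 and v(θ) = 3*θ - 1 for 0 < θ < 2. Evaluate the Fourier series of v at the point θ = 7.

θ = 7 differs from θ = -1 by 2 full period(s), and the series is 4-periodic.
v is continuous at θ = -1 with value 2, so the series converges to 2 there.

2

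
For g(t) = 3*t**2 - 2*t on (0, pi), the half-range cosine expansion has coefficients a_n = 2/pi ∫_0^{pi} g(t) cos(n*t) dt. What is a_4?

a_4 = 2/pi ∫_0^{pi} (3*t**2 - 2*t) cos(4*t) dt.
Integrating by parts twice (tabular method), an antiderivative of (3*t**2 - 2*t) cos(4*t) is 3*t**2*sin(4*t)/4 - t*sin(4*t)/2 + 3*t*cos(4*t)/8 - 3*sin(4*t)/32 - cos(4*t)/8; evaluating from 0 to pi: ∫_{0}^{pi} (3*t**2 - 2*t) cos(4*t) dt = (-1/8 + 3*pi/8) - (-1/8) = 3*pi/8.
Hence a_4 = (2/pi)·(3*pi/8) = 3/4.

3/4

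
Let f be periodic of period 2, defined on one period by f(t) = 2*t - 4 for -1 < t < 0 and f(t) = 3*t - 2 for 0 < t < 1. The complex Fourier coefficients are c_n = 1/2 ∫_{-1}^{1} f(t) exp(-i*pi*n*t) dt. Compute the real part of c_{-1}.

Since f is real-valued, Re(c_{-1}) = 1/2 ∫_{-1}^{1} f(t) cos(-pi*t) dt = a_{1}/2.
Split the integral at the breakpoints.
Integrating by parts (boundary term plus one more integral), an antiderivative of (2*t - 4) cos(-pi*t) is 2*t*sin(pi*t)/pi - 4*sin(pi*t)/pi + 2*cos(pi*t)/pi**2; evaluating from -1 to 0: ∫_{-1}^{0} (2*t - 4) cos(-pi*t) dt = (2/pi**2) - (-2/pi**2) = 4/pi**2.
Integrating by parts (boundary term plus one more integral), an antiderivative of (3*t - 2) cos(-pi*t) is 3*t*sin(pi*t)/pi - 2*sin(pi*t)/pi + 3*cos(pi*t)/pi**2; evaluating from 0 to 1: ∫_{0}^{1} (3*t - 2) cos(-pi*t) dt = (-3/pi**2) - (3/pi**2) = -6/pi**2.
So ∫_{-1}^{1} f(t) cos(-pi*t) dt = -2/pi**2.
Hence Re(c_{-1}) = (1/2)·(-2/pi**2) = -1/pi**2.

-1/pi**2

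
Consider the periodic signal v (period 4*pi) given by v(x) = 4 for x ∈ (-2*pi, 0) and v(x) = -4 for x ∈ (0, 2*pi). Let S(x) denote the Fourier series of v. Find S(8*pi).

x = 8*pi differs from x = 0 by 2 full period(s), and the series is 4*pi-periodic.
At x = 0 the one-sided limits are v(0^-) = 4 and v(0^+) = -4.
By Dirichlet's theorem the series converges to their average, [(4) + (-4)]/2 = 0.

0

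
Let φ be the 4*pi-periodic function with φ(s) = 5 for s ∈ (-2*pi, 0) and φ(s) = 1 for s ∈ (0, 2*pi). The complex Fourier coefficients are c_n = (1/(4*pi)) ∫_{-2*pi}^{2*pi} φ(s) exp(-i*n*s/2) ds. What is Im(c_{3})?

Since φ is real-valued, Im(c_{3}) = -(1/(4*pi)) ∫_{-2*pi}^{2*pi} φ(s) sin(3*s/2) ds = -b_{3}/2.
Split the integral at the breakpoints.
Directly, an antiderivative of (5) sin(3*s/2) is -10*cos(3*s/2)/3; evaluating from -2*pi to 0: ∫_{-2*pi}^{0} (5) sin(3*s/2) ds = (-10/3) - (10/3) = -20/3.
Directly, an antiderivative of (1) sin(3*s/2) is -2*cos(3*s/2)/3; evaluating from 0 to 2*pi: ∫_{0}^{2*pi} (1) sin(3*s/2) ds = (2/3) - (-2/3) = 4/3.
So ∫_{-2*pi}^{2*pi} φ(s) sin(3*s/2) ds = -16/3.
Hence Im(c_{3}) = (-1/(4*pi))·(-16/3) = 4/(3*pi).

4/(3*pi)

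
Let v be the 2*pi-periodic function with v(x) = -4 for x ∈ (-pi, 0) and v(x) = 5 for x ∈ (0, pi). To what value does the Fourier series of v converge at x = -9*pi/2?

-4

x = -9*pi/2 differs from x = -pi/2 by -2 full period(s), and the series is 2*pi-periodic.
v is continuous at x = -pi/2 with value -4, so the series converges to -4 there.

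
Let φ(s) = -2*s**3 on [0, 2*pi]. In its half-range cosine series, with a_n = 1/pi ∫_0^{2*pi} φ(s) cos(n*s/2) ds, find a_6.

a_6 = 1/pi ∫_0^{2*pi} (-2*s**3) cos(3*s) ds.
Integrating by parts three times (tabular method), an antiderivative of (-2*s**3) cos(3*s) is -2*s**3*sin(3*s)/3 - 2*s**2*cos(3*s)/3 + 4*s*sin(3*s)/9 + 4*cos(3*s)/27; evaluating from 0 to 2*pi: ∫_{0}^{2*pi} (-2*s**3) cos(3*s) ds = (4/27 - 8*pi**2/3) - (4/27) = -8*pi**2/3.
Hence a_6 = (1/pi)·(-8*pi**2/3) = -8*pi/3.

-8*pi/3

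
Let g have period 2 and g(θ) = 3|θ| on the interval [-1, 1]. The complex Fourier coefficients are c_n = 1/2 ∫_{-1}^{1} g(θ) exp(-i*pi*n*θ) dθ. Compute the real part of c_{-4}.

0

Since g is real-valued, Re(c_{-4}) = 1/2 ∫_{-1}^{1} g(θ) cos(-4*pi*θ) dθ = a_{4}/2.
g is even and cos(-4*pi*θ) is even, so the integrand is even: ∫_{-1}^{1} g(θ) cos(-4*pi*θ) dθ = 2∫_0^{1} g(θ) cos(-4*pi*θ) dθ.
Integrating by parts (boundary term plus one more integral), an antiderivative of (3*θ) cos(-4*pi*θ) is 3*θ*sin(4*pi*θ)/(4*pi) + 3*cos(4*pi*θ)/(16*pi**2); evaluating from 0 to 1: ∫_{0}^{1} (3*θ) cos(-4*pi*θ) dθ = (3/(16*pi**2)) - (3/(16*pi**2)) = 0.
So ∫_{-1}^{1} g(θ) cos(-4*pi*θ) dθ = 0.
Hence Re(c_{-4}) = (1/2)·(0) = 0.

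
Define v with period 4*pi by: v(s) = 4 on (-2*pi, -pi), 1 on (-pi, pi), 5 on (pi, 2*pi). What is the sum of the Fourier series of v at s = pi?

At s = pi the one-sided limits are v(pi^-) = 1 and v(pi^+) = 5.
By Dirichlet's theorem the series converges to their average, [(1) + (5)]/2 = 3.

3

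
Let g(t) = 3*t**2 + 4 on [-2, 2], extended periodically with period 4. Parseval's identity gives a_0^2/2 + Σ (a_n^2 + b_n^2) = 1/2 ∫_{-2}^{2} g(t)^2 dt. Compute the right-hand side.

768/5

1/2 ∫_{-2}^{2} g(t)^2 dt = 1/2 · (1536/5) = 768/5.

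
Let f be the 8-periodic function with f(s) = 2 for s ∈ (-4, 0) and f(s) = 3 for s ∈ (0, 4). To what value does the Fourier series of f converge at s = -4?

At s = -4 the one-sided limits are f(-4^-) = 3 and f(-4^+) = 2.
By Dirichlet's theorem the series converges to their average, [(3) + (2)]/2 = 5/2.

5/2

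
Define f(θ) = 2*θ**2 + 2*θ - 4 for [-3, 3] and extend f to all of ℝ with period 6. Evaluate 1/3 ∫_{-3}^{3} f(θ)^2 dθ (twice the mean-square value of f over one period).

1/3 ∫_{-3}^{3} f(θ)^2 dθ = 1/3 · (1344/5) = 448/5.

448/5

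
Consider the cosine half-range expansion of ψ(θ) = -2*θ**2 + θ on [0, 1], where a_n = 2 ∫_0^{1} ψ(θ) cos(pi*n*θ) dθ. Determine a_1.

4/pi**2

a_1 = 2 ∫_0^{1} (-2*θ**2 + θ) cos(pi*θ) dθ.
Integrating by parts twice (tabular method), an antiderivative of (-2*θ**2 + θ) cos(pi*θ) is -2*θ**2*sin(pi*θ)/pi + θ*sin(pi*θ)/pi - 4*θ*cos(pi*θ)/pi**2 + 4*sin(pi*θ)/pi**3 + cos(pi*θ)/pi**2; evaluating from 0 to 1: ∫_{0}^{1} (-2*θ**2 + θ) cos(pi*θ) dθ = (3/pi**2) - (pi**(-2)) = 2/pi**2.
Hence a_1 = 2·(2/pi**2) = 4/pi**2.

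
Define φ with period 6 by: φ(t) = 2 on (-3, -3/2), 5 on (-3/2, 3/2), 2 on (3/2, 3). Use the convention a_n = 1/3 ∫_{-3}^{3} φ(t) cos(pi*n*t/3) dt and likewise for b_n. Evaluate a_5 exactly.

6/(5*pi)

a_5 = 1/3 ∫_{-3}^{3} φ(t) cos(5*pi*t/3) dt.
φ is even and cos(5*pi*t/3) is even, so the integrand is even and a_5 = 2/3 ∫_0^{3} φ(t) cos(5*pi*t/3) dt.
Split the integral at the breakpoints.
Directly, an antiderivative of (5) cos(5*pi*t/3) is 3*sin(5*pi*t/3)/pi; evaluating from 0 to 3/2: ∫_{0}^{3/2} (5) cos(5*pi*t/3) dt = (3/pi) - (0) = 3/pi.
Directly, an antiderivative of (2) cos(5*pi*t/3) is 6*sin(5*pi*t/3)/(5*pi); evaluating from 3/2 to 3: ∫_{3/2}^{3} (2) cos(5*pi*t/3) dt = (0) - (6/(5*pi)) = -6/(5*pi).
Summing the pieces and multiplying by (2/3) gives a_5 = 6/(5*pi).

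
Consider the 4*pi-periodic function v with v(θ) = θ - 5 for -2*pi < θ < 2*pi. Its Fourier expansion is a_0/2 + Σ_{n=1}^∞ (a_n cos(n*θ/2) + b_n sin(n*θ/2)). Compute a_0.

-10

a_0 = (1/(2*pi)) ∫_{-2*pi}^{2*pi} v(θ) dθ = (1/(2*pi)) · (-20*pi) = -10.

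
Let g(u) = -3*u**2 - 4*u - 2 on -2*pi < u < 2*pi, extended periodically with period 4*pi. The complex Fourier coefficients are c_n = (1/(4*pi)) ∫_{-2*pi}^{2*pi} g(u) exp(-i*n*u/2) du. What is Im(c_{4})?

Since g is real-valued, Im(c_{4}) = -(1/(4*pi)) ∫_{-2*pi}^{2*pi} g(u) sin(2*u) du = -b_{4}/2.
Integrating by parts twice (tabular method), an antiderivative of (-3*u**2 - 4*u - 2) sin(2*u) is 3*u**2*cos(2*u)/2 - 3*u*sin(2*u)/2 + 2*u*cos(2*u) - sin(2*u) + cos(2*u)/4; evaluating from -2*pi to 2*pi: ∫_{-2*pi}^{2*pi} (-3*u**2 - 4*u - 2) sin(2*u) du = (1/4 + 4*pi + 6*pi**2) - (-4*pi + 1/4 + 6*pi**2) = 8*pi.
Hence Im(c_{4}) = (-1/(4*pi))·(8*pi) = -2.

-2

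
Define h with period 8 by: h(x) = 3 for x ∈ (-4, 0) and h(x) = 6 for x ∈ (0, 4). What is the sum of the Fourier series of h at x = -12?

x = -12 differs from x = -4 by -1 full period(s), and the series is 8-periodic.
At x = -4 the one-sided limits are h(-4^-) = 6 and h(-4^+) = 3.
By Dirichlet's theorem the series converges to their average, [(6) + (3)]/2 = 9/2.

9/2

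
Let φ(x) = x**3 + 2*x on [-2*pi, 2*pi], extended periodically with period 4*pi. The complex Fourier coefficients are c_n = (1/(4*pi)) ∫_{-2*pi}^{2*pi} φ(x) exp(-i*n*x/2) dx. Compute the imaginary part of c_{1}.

44 - 8*pi**2

Since φ is real-valued, Im(c_{1}) = -(1/(4*pi)) ∫_{-2*pi}^{2*pi} φ(x) sin(x/2) dx = -b_{1}/2.
φ is odd and sin(x/2) is odd, so the integrand is even: ∫_{-2*pi}^{2*pi} φ(x) sin(x/2) dx = 2∫_0^{2*pi} φ(x) sin(x/2) dx.
Integrating by parts three times (tabular method), an antiderivative of (x**3 + 2*x) sin(x/2) is -2*x**3*cos(x/2) + 12*x**2*sin(x/2) + 44*x*cos(x/2) - 88*sin(x/2); evaluating from 0 to 2*pi: ∫_{0}^{2*pi} (x**3 + 2*x) sin(x/2) dx = (-88*pi + 16*pi**3) - (0) = -88*pi + 16*pi**3.
So ∫_{-2*pi}^{2*pi} φ(x) sin(x/2) dx = -176*pi + 32*pi**3.
Hence Im(c_{1}) = (-1/(4*pi))·(-176*pi + 32*pi**3) = 44 - 8*pi**2.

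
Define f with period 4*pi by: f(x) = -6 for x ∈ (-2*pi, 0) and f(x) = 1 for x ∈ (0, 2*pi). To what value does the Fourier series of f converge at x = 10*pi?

-5/2

x = 10*pi differs from x = 2*pi by 2 full period(s), and the series is 4*pi-periodic.
At x = 2*pi the one-sided limits are f(2*pi^-) = 1 and f(2*pi^+) = -6.
By Dirichlet's theorem the series converges to their average, [(1) + (-6)]/2 = -5/2.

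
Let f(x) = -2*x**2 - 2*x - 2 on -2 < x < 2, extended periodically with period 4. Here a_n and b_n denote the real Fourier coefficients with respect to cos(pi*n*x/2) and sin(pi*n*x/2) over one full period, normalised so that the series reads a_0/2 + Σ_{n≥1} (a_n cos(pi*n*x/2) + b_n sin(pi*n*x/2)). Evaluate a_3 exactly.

a_3 = 1/2 ∫_{-2}^{2} f(x) cos(3*pi*x/2) dx.
Integrating by parts twice (tabular method), an antiderivative of (-2*x**2 - 2*x - 2) cos(3*pi*x/2) is -4*x**2*sin(3*pi*x/2)/(3*pi) - 4*x*sin(3*pi*x/2)/(3*pi) - 16*x*cos(3*pi*x/2)/(9*pi**2) - 4*sin(3*pi*x/2)/(3*pi) + 32*sin(3*pi*x/2)/(27*pi**3) - 8*cos(3*pi*x/2)/(9*pi**2); evaluating from -2 to 2: ∫_{-2}^{2} (-2*x**2 - 2*x - 2) cos(3*pi*x/2) dx = (40/(9*pi**2)) - (-8/(3*pi**2)) = 64/(9*pi**2).
Hence a_3 = (1/2)·(64/(9*pi**2)) = 32/(9*pi**2).

32/(9*pi**2)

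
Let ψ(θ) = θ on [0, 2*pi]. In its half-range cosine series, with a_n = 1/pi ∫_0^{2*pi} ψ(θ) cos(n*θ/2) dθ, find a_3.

-8/(9*pi)

a_3 = 1/pi ∫_0^{2*pi} (θ) cos(3*θ/2) dθ.
Integrating by parts (boundary term plus one more integral), an antiderivative of (θ) cos(3*θ/2) is 2*θ*sin(3*θ/2)/3 + 4*cos(3*θ/2)/9; evaluating from 0 to 2*pi: ∫_{0}^{2*pi} (θ) cos(3*θ/2) dθ = (-4/9) - (4/9) = -8/9.
Hence a_3 = (1/pi)·(-8/9) = -8/(9*pi).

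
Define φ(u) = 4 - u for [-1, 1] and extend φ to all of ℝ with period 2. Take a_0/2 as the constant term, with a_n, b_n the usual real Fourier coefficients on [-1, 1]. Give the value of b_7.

b_7 = ∫_{-1}^{1} φ(u) sin(7*pi*u) du.
Integrating by parts (boundary term plus one more integral), an antiderivative of (4 - u) sin(7*pi*u) is u*cos(7*pi*u)/(7*pi) - sin(7*pi*u)/(49*pi**2) - 4*cos(7*pi*u)/(7*pi); evaluating from -1 to 1: ∫_{-1}^{1} (4 - u) sin(7*pi*u) du = (3/(7*pi)) - (5/(7*pi)) = -2/(7*pi).
Hence b_7 = -2/(7*pi).

-2/(7*pi)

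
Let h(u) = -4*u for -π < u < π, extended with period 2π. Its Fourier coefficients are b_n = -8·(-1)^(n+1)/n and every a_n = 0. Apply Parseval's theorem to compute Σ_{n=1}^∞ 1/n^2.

Parseval: Σ b_n^2 = (1/π) ∫_{-π}^{π} h(u)^2 du = 32*pi**2/3.
Σ b_n^2 = Σ 64/n^2, so Σ 1/n^2 = (32*pi**2/3)/64 = pi**2/6.

pi**2/6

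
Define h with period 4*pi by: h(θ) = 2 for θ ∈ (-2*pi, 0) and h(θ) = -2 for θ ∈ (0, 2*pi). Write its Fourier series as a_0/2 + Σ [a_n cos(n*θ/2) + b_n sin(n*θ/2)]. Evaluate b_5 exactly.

b_5 = (1/(2*pi)) ∫_{-2*pi}^{2*pi} h(θ) sin(5*θ/2) dθ.
h is odd and sin(5*θ/2) is odd, so the integrand is even and b_5 = 1/pi ∫_0^{2*pi} h(θ) sin(5*θ/2) dθ.
Directly, an antiderivative of (-2) sin(5*θ/2) is 4*cos(5*θ/2)/5; evaluating from 0 to 2*pi: ∫_{0}^{2*pi} (-2) sin(5*θ/2) dθ = (-4/5) - (4/5) = -8/5.
Hence b_5 = (1/pi)·(-8/5) = -8/(5*pi).

-8/(5*pi)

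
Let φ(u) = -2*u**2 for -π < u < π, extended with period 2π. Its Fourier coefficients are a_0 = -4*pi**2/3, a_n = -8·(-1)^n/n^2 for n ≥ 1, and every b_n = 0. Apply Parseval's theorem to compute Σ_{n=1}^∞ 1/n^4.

Parseval: a_0^2/2 + Σ a_n^2 = (1/π) ∫_{-π}^{π} φ(u)^2 du = 8*pi**4/5.
Subtract a_0^2/2 = 8*pi**4/9: Σ a_n^2 = 32*pi**4/45.
Since a_n^2 = 64/n^4, Σ 1/n^4 = pi**4/90.

pi**4/90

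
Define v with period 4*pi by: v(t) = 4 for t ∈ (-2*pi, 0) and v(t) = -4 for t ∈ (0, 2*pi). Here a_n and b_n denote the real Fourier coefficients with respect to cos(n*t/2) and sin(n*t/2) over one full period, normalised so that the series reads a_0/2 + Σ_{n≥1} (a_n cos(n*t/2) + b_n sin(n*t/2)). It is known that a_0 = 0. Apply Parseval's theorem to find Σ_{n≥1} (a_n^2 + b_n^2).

32

Parseval: a_0^2/2 + Σ_{n≥1} (a_n^2+b_n^2) = (1/(2*pi)) ∫_{-2*pi}^{2*pi} v(t)^2 dt = 32.
Subtract a_0^2/2 = 0: Σ (a_n^2+b_n^2) = 32.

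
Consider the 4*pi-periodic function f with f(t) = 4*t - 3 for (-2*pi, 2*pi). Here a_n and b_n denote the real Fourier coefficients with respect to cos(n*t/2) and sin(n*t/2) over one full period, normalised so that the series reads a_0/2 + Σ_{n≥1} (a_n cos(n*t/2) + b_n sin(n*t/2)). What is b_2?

-8

b_2 = (1/(2*pi)) ∫_{-2*pi}^{2*pi} f(t) sin(t) dt.
Integrating by parts (boundary term plus one more integral), an antiderivative of (4*t - 3) sin(t) is -4*t*cos(t) + 4*sin(t) + 3*cos(t); evaluating from -2*pi to 2*pi: ∫_{-2*pi}^{2*pi} (4*t - 3) sin(t) dt = (3 - 8*pi) - (3 + 8*pi) = -16*pi.
Hence b_2 = (1/(2*pi))·(-16*pi) = -8.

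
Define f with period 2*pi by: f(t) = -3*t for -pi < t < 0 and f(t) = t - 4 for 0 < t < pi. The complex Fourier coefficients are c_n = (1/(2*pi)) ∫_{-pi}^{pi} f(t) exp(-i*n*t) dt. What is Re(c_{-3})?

-4/(9*pi)

Since f is real-valued, Re(c_{-3}) = (1/(2*pi)) ∫_{-pi}^{pi} f(t) cos(-3*t) dt = a_{3}/2.
Split the integral at the breakpoints.
Integrating by parts (boundary term plus one more integral), an antiderivative of (-3*t) cos(-3*t) is -t*sin(3*t) - cos(3*t)/3; evaluating from -pi to 0: ∫_{-pi}^{0} (-3*t) cos(-3*t) dt = (-1/3) - (1/3) = -2/3.
Integrating by parts (boundary term plus one more integral), an antiderivative of (t - 4) cos(-3*t) is t*sin(3*t)/3 - 4*sin(3*t)/3 + cos(3*t)/9; evaluating from 0 to pi: ∫_{0}^{pi} (t - 4) cos(-3*t) dt = (-1/9) - (1/9) = -2/9.
So ∫_{-pi}^{pi} f(t) cos(-3*t) dt = -8/9.
Hence Re(c_{-3}) = (1/(2*pi))·(-8/9) = -4/(9*pi).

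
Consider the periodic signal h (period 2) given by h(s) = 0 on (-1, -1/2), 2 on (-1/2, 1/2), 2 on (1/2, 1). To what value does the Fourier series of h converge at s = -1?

At s = -1 the one-sided limits are h(-1^-) = 2 and h(-1^+) = 0.
By Dirichlet's theorem the series converges to their average, [(2) + (0)]/2 = 1.

1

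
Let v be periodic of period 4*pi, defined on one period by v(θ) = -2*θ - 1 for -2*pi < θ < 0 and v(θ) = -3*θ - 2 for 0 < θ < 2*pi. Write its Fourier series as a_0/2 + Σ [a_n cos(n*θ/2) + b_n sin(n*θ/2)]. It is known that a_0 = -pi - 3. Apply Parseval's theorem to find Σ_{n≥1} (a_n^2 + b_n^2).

Parseval: a_0^2/2 + Σ_{n≥1} (a_n^2+b_n^2) = (1/(2*pi)) ∫_{-2*pi}^{2*pi} v(θ)^2 dθ = 5 + 8*pi + 52*pi**2/3.
Subtract a_0^2/2 = (3 + pi)**2/2: Σ (a_n^2+b_n^2) = 1/2 + 5*pi + 101*pi**2/6.

1/2 + 5*pi + 101*pi**2/6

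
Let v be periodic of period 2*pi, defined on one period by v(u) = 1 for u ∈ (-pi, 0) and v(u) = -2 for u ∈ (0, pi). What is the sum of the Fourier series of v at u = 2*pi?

-1/2

u = 2*pi differs from u = 0 by 1 full period(s), and the series is 2*pi-periodic.
At u = 0 the one-sided limits are v(0^-) = 1 and v(0^+) = -2.
By Dirichlet's theorem the series converges to their average, [(1) + (-2)]/2 = -1/2.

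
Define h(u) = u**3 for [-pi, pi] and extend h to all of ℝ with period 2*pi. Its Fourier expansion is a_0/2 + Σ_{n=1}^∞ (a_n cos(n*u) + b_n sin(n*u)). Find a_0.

a_0 = 1/pi ∫_{-pi}^{pi} h(u) du = 1/pi · (0) = 0.

0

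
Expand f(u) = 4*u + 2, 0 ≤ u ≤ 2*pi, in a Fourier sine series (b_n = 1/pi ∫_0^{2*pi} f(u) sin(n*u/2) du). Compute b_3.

8*(1 + 2*pi)/(3*pi)

b_3 = 1/pi ∫_0^{2*pi} (4*u + 2) sin(3*u/2) du.
Integrating by parts (boundary term plus one more integral), an antiderivative of (4*u + 2) sin(3*u/2) is -8*u*cos(3*u/2)/3 + 16*sin(3*u/2)/9 - 4*cos(3*u/2)/3; evaluating from 0 to 2*pi: ∫_{0}^{2*pi} (4*u + 2) sin(3*u/2) du = (4/3 + 16*pi/3) - (-4/3) = 8/3 + 16*pi/3.
Hence b_3 = (1/pi)·(8/3 + 16*pi/3) = 8*(1 + 2*pi)/(3*pi).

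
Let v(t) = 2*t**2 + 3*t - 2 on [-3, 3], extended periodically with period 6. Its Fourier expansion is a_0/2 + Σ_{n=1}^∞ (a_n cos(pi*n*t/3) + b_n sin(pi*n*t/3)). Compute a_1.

a_1 = 1/3 ∫_{-3}^{3} v(t) cos(pi*t/3) dt.
Integrating by parts twice (tabular method), an antiderivative of (2*t**2 + 3*t - 2) cos(pi*t/3) is 6*t**2*sin(pi*t/3)/pi + 9*t*sin(pi*t/3)/pi + 36*t*cos(pi*t/3)/pi**2 - 108*sin(pi*t/3)/pi**3 - 6*sin(pi*t/3)/pi + 27*cos(pi*t/3)/pi**2; evaluating from -3 to 3: ∫_{-3}^{3} (2*t**2 + 3*t - 2) cos(pi*t/3) dt = (-135/pi**2) - (81/pi**2) = -216/pi**2.
Hence a_1 = (1/3)·(-216/pi**2) = -72/pi**2.

-72/pi**2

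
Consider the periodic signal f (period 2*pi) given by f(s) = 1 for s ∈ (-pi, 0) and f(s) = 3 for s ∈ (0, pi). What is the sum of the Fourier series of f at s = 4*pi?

s = 4*pi differs from s = 0 by 2 full period(s), and the series is 2*pi-periodic.
At s = 0 the one-sided limits are f(0^-) = 1 and f(0^+) = 3.
By Dirichlet's theorem the series converges to their average, [(1) + (3)]/2 = 2.

2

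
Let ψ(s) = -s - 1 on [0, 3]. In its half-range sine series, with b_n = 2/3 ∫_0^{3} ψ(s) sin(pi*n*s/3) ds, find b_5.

b_5 = 2/3 ∫_0^{3} (-s - 1) sin(5*pi*s/3) ds.
Integrating by parts (boundary term plus one more integral), an antiderivative of (-s - 1) sin(5*pi*s/3) is 3*s*cos(5*pi*s/3)/(5*pi) - 9*sin(5*pi*s/3)/(25*pi**2) + 3*cos(5*pi*s/3)/(5*pi); evaluating from 0 to 3: ∫_{0}^{3} (-s - 1) sin(5*pi*s/3) ds = (-12/(5*pi)) - (3/(5*pi)) = -3/pi.
Hence b_5 = (2/3)·(-3/pi) = -2/pi.

-2/pi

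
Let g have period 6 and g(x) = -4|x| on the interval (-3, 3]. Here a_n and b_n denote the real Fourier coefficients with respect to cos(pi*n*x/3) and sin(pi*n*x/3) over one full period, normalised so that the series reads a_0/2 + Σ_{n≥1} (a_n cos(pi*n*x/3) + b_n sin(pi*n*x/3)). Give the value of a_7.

a_7 = 1/3 ∫_{-3}^{3} g(x) cos(7*pi*x/3) dx.
g is even and cos(7*pi*x/3) is even, so the integrand is even and a_7 = 2/3 ∫_0^{3} g(x) cos(7*pi*x/3) dx.
Integrating by parts (boundary term plus one more integral), an antiderivative of (-4*x) cos(7*pi*x/3) is -12*x*sin(7*pi*x/3)/(7*pi) - 36*cos(7*pi*x/3)/(49*pi**2); evaluating from 0 to 3: ∫_{0}^{3} (-4*x) cos(7*pi*x/3) dx = (36/(49*pi**2)) - (-36/(49*pi**2)) = 72/(49*pi**2).
Hence a_7 = (2/3)·(72/(49*pi**2)) = 48/(49*pi**2).

48/(49*pi**2)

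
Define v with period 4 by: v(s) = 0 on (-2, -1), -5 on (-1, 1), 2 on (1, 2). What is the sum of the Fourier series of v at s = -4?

-5

s = -4 differs from s = 0 by -1 full period(s), and the series is 4-periodic.
v is continuous at s = 0 with value -5, so the series converges to -5 there.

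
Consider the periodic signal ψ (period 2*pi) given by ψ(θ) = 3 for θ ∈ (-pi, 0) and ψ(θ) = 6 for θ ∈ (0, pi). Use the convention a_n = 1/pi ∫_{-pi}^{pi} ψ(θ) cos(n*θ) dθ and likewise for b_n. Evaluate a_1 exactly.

a_1 = 1/pi ∫_{-pi}^{pi} ψ(θ) cos(θ) dθ.
Split the integral at the breakpoints.
Directly, an antiderivative of (3) cos(θ) is 3*sin(θ); evaluating from -pi to 0: ∫_{-pi}^{0} (3) cos(θ) dθ = (0) - (0) = 0.
Directly, an antiderivative of (6) cos(θ) is 6*sin(θ); evaluating from 0 to pi: ∫_{0}^{pi} (6) cos(θ) dθ = (0) - (0) = 0.
Summing the pieces and multiplying by (1/pi) gives a_1 = 0.

0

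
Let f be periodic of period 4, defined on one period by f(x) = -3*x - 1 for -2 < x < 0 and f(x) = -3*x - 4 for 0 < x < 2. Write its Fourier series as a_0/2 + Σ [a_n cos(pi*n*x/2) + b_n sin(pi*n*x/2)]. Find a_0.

a_0 = 1/2 ∫_{-2}^{2} f(x) dx = 1/2 · (-10) = -5.

-5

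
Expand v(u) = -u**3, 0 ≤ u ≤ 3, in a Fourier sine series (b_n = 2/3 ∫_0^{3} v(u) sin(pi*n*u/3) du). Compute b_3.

-18/pi + 12/pi**3

b_3 = 2/3 ∫_0^{3} (-u**3) sin(pi*u) du.
Integrating by parts three times (tabular method), an antiderivative of (-u**3) sin(pi*u) is u**3*cos(pi*u)/pi - 3*u**2*sin(pi*u)/pi**2 - 6*u*cos(pi*u)/pi**3 + 6*sin(pi*u)/pi**4; evaluating from 0 to 3: ∫_{0}^{3} (-u**3) sin(pi*u) du = (-27/pi + 18/pi**3) - (0) = -27/pi + 18/pi**3.
Hence b_3 = (2/3)·(-27/pi + 18/pi**3) = -18/pi + 12/pi**3.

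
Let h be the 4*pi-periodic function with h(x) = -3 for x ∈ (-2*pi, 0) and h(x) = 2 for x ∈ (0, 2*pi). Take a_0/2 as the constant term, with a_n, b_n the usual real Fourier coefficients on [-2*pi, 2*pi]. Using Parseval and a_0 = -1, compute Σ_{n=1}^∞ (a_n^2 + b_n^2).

Parseval: a_0^2/2 + Σ_{n≥1} (a_n^2+b_n^2) = (1/(2*pi)) ∫_{-2*pi}^{2*pi} h(x)^2 dx = 13.
Subtract a_0^2/2 = 1/2: Σ (a_n^2+b_n^2) = 25/2.

25/2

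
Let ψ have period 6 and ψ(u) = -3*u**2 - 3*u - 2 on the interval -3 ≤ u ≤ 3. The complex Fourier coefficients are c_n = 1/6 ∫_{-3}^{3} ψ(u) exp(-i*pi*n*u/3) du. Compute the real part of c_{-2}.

-27/(2*pi**2)

Since ψ is real-valued, Re(c_{-2}) = 1/6 ∫_{-3}^{3} ψ(u) cos(-2*pi*u/3) du = a_{2}/2.
Integrating by parts twice (tabular method), an antiderivative of (-3*u**2 - 3*u - 2) cos(-2*pi*u/3) is -9*u**2*sin(2*pi*u/3)/(2*pi) - 9*u*sin(2*pi*u/3)/(2*pi) - 27*u*cos(2*pi*u/3)/(2*pi**2) - 3*sin(2*pi*u/3)/pi + 81*sin(2*pi*u/3)/(4*pi**3) - 27*cos(2*pi*u/3)/(4*pi**2); evaluating from -3 to 3: ∫_{-3}^{3} (-3*u**2 - 3*u - 2) cos(-2*pi*u/3) du = (-189/(4*pi**2)) - (135/(4*pi**2)) = -81/pi**2.
Hence Re(c_{-2}) = (1/6)·(-81/pi**2) = -27/(2*pi**2).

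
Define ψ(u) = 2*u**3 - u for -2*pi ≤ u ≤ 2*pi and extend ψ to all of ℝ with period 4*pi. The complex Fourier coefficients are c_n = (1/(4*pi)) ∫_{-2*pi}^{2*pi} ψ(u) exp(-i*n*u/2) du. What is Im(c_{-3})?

-38/9 + 16*pi**2/3

Since ψ is real-valued, Im(c_{-3}) = -(1/(4*pi)) ∫_{-2*pi}^{2*pi} ψ(u) sin(-3*u/2) du = b_{3}/2.
ψ is odd and sin(-3*u/2) is odd, so the integrand is even: ∫_{-2*pi}^{2*pi} ψ(u) sin(-3*u/2) du = 2∫_0^{2*pi} ψ(u) sin(-3*u/2) du.
Integrating by parts three times (tabular method), an antiderivative of (2*u**3 - u) sin(-3*u/2) is 4*u**3*cos(3*u/2)/3 - 8*u**2*sin(3*u/2)/3 - 38*u*cos(3*u/2)/9 + 76*sin(3*u/2)/27; evaluating from 0 to 2*pi: ∫_{0}^{2*pi} (2*u**3 - u) sin(-3*u/2) du = (4*pi*(19 - 24*pi**2)/9) - (0) = 4*pi*(19 - 24*pi**2)/9.
So ∫_{-2*pi}^{2*pi} ψ(u) sin(-3*u/2) du = 8*pi*(19 - 24*pi**2)/9.
Hence Im(c_{-3}) = (-1/(4*pi))·(8*pi*(19 - 24*pi**2)/9) = -38/9 + 16*pi**2/3.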